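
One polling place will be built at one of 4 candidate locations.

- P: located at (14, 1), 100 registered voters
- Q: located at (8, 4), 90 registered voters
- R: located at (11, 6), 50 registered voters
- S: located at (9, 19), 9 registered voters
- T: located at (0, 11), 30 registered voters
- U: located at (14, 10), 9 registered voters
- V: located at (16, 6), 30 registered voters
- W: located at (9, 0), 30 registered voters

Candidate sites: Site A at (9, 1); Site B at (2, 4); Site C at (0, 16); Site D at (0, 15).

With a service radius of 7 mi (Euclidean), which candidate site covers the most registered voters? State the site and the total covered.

Site A, covering 270

Coverage radius r = 7 mi; a point is covered iff (Δx)²+(Δy)² ≤ 7² = 49.
  Site A (9, 1): covers {P, Q, R, W} → 270
  Site B (2, 4): covers {Q} → 90
  Site C (0, 16): covers {T} → 30
  Site D (0, 15): covers {T} → 30
Maximum coverage at Site A: 270 registered voters.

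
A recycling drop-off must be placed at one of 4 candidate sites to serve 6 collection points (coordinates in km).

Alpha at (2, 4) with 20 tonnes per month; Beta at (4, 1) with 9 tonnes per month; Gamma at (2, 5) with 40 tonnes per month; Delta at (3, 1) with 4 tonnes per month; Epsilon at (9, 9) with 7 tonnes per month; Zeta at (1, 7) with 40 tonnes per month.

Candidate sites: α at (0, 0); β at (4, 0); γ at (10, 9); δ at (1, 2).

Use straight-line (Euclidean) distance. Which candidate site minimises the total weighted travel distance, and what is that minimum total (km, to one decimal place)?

δ, total 483.0 km

Total weighted distance at each candidate:
  α (0, 0): total = 726.5
  β (4, 0): total = 696.2
  γ (10, 9): total = 1054.8
  δ (1, 2): total = 483.0
Minimum is at δ with total 483.0 km.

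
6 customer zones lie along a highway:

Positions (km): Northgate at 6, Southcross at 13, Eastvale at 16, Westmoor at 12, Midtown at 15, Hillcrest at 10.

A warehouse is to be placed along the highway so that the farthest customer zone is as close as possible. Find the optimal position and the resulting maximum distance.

location 11, max distance 5

The 1-center on a line is the midpoint of the two extreme points: leftmost at 6, rightmost at 16.
Optimal location = (6 + 16)/2 = 11; maximum distance = (16 − 6)/2 = 5.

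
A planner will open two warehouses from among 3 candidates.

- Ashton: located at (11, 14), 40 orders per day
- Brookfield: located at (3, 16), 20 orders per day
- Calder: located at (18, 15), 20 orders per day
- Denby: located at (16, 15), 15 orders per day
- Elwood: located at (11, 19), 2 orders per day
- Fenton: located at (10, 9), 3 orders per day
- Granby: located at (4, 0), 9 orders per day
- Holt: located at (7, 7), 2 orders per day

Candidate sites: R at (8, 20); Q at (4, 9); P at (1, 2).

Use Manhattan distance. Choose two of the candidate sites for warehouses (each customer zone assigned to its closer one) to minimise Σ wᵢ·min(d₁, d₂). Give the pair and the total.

Evaluate every pair (each demand assigned to the nearer of the two):
  {R, Q}: total = 1132
  {R, P}: total = 1149
  {Q, P}: total = 1417
Best pair: {R, Q} with total 1132.

{R, Q}, total 1132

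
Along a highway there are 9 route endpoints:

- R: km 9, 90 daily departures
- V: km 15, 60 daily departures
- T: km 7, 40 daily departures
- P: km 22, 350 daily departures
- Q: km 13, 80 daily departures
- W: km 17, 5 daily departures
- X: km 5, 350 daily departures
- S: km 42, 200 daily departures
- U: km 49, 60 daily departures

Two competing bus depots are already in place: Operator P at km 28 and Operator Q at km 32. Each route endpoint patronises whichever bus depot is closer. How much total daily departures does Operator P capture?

The indifferent point is the midpoint (28+32)/2 = 30; route endpoints left of it (closer to Operator P at 28) go to Operator P, those right go to Operator Q.
  X at 5 (w=350) → Operator P
  T at 7 (w=40) → Operator P
  R at 9 (w=90) → Operator P
  Q at 13 (w=80) → Operator P
  V at 15 (w=60) → Operator P
  W at 17 (w=5) → Operator P
  P at 22 (w=350) → Operator P
  S at 42 (w=200) → Operator Q
  U at 49 (w=60) → Operator Q
Operator P captures 975; Operator Q captures 260.

975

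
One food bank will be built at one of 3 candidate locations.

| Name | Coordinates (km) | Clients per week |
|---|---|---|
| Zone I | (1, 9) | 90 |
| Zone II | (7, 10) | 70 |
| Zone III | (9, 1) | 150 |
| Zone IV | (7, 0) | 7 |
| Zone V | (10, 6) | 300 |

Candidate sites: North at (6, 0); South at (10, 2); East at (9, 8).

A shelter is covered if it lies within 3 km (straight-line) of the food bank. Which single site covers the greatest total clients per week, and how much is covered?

East, covering 370

Coverage radius r = 3 km; a point is covered iff (Δx)²+(Δy)² ≤ 3² = 9.
  North (6, 0): covers {Zone IV} → 7
  South (10, 2): covers {Zone III} → 150
  East (9, 8): covers {Zone II, Zone V} → 370
Maximum coverage at East: 370 clients per week.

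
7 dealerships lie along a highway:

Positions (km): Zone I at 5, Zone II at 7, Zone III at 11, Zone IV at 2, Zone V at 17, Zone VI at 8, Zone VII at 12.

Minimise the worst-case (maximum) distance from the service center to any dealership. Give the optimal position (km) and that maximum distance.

location 9.5, max distance 7.5

The 1-center on a line is the midpoint of the two extreme points: leftmost at 2, rightmost at 17.
Optimal location = (2 + 17)/2 = 9.5; maximum distance = (17 − 2)/2 = 7.5.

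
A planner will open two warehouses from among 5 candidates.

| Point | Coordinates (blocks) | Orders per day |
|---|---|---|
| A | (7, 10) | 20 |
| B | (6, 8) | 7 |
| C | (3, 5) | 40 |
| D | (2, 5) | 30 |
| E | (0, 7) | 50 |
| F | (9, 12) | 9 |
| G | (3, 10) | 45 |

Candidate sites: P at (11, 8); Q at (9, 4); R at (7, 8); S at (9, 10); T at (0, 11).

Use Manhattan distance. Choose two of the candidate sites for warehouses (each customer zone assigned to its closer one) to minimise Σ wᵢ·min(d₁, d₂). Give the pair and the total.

Evaluate every pair (each demand assigned to the nearer of the two):
  {R, T}: total = 1001
  {S, T}: total = 1073
  {Q, T}: total = 1181
  {P, T}: total = 1189
  {R, S}: total = 1255
  {P, R}: total = 1291
  {Q, R}: total = 1291
  {Q, S}: total = 1483
  {P, S}: total = 1763
  {P, Q}: total = 1779
Best pair: {R, T} with total 1001.

{R, T}, total 1001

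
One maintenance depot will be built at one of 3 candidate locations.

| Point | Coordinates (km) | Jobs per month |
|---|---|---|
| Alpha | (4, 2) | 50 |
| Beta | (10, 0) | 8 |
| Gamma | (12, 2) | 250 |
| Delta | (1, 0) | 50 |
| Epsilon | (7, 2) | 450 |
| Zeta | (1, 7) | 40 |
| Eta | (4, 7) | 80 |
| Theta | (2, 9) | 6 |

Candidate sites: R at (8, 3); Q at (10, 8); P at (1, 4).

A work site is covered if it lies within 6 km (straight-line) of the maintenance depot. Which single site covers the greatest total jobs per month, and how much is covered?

R, covering 838

Coverage radius r = 6 km; a point is covered iff (Δx)²+(Δy)² ≤ 6² = 36.
  R (8, 3): covers {Alpha, Beta, Gamma, Epsilon, Eta} → 838
  Q (10, 8): covers {none} → 0
  P (1, 4): covers {Alpha, Delta, Zeta, Eta, Theta} → 226
Maximum coverage at R: 838 jobs per month.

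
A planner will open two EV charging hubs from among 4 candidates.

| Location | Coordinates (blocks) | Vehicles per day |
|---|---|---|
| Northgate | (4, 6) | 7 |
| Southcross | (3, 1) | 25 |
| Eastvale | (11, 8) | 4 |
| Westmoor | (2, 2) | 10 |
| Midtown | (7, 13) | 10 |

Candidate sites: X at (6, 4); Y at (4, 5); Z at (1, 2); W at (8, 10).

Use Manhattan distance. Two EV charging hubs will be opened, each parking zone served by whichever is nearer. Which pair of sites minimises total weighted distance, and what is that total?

{Z, W}, total 194

Evaluate every pair (each demand assigned to the nearer of the two):
  {Z, W}: total = 194
  {Y, Z}: total = 242
  {Y, W}: total = 242
  {X, Z}: total = 249
  {X, W}: total = 298
  {X, Y}: total = 318
Best pair: {Z, W} with total 194.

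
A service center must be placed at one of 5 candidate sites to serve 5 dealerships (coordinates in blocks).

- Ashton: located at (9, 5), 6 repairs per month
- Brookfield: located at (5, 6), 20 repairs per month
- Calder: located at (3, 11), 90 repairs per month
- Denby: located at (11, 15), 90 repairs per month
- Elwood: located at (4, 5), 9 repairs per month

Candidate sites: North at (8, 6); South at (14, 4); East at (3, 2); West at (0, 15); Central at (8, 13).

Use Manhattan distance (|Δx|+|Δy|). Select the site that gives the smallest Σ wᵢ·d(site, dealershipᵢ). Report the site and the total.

Total weighted distance at each candidate:
  North (8, 6): total = 2097
  South (14, 4): total = 3235
  East (3, 2): total = 2910
  West (0, 15): total = 2140
  Central (8, 13): total = 1442
Minimum is at Central with total 1442 blocks.

Central, total 1442 blocks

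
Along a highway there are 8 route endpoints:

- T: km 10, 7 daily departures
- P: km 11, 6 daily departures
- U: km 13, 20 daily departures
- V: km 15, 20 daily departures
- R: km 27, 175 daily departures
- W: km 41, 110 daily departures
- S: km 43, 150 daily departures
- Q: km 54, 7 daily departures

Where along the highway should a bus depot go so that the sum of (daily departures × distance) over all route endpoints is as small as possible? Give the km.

For a sum of weighted absolute distances on a line, the optimum is the weighted median (not the mean). Total weight W = 495; half-weight = 247.5.
Sort by position and accumulate weight:
  km 10 (T, w=7) → cum 7
  km 11 (P, w=6) → cum 13
  km 13 (U, w=20) → cum 33
  km 15 (V, w=20) → cum 53
  km 27 (R, w=175) → cum 228
  km 41 (W, w=110) → cum 338  ≥ 247.5 → median here
  km 43 (S, w=150) → cum 488
  km 54 (Q, w=7) → cum 495
Optimal location: km 41.

x = 41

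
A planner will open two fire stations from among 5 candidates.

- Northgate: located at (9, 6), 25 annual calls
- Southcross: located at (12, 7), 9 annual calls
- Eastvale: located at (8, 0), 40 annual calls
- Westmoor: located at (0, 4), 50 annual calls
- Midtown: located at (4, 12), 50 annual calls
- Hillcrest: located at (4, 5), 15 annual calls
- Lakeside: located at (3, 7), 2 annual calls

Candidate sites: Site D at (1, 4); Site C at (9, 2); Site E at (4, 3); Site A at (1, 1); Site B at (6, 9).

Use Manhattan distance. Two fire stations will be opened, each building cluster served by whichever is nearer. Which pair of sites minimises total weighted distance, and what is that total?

Evaluate every pair (each demand assigned to the nearer of the two):
  {Site D, Site C}: total = 962
  {Site D, Site B}: total = 1032
  {Site C, Site E}: total = 1032
  {Site E, Site B}: total = 1042
  {Site A, Site B}: total = 1092
  {Site D, Site E}: total = 1128
  {Site C, Site B}: total = 1192
  {Site E, Site A}: total = 1278
  {Site C, Site A}: total = 1313
  {Site D, Site A}: total = 1366
Best pair: {Site D, Site C} with total 962.

{Site D, Site C}, total 962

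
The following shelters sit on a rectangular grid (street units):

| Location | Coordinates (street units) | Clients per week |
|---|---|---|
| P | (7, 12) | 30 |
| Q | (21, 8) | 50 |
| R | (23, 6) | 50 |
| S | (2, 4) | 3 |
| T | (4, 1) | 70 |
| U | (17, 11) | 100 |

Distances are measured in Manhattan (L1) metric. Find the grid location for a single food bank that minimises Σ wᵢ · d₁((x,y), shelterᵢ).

(17, 8)

Manhattan distance separates: Σwᵢ(|x−xᵢ|+|y−yᵢ|) = Σwᵢ|x−xᵢ| + Σwᵢ|y−yᵢ|, so x and y are optimised independently as 1-D weighted medians.
Total weight W = 303; half = 151.5.
x-coordinate, sorted with cumulative weight:
  x=2 (S, w=3) cum 3
  x=4 (T, w=70) cum 73
  x=7 (P, w=30) cum 103
  x=17 (U, w=100) cum 203  ← median
  x=21 (Q, w=50) cum 253
  x=23 (R, w=50) cum 303
⇒ x* = 17
y-coordinate, sorted with cumulative weight:
  y=1 (T, w=70) cum 70
  y=4 (S, w=3) cum 73
  y=6 (R, w=50) cum 123
  y=8 (Q, w=50) cum 173  ← median
  y=11 (U, w=100) cum 273
  y=12 (P, w=30) cum 303
⇒ y* = 8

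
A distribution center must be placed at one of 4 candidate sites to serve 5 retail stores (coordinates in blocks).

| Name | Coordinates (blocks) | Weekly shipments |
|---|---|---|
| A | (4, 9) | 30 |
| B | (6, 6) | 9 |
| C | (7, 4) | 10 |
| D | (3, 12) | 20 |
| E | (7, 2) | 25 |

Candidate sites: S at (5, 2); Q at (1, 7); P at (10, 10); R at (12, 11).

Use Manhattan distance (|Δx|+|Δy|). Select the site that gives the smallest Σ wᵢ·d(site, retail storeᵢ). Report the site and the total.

S, total 615 blocks

Total weighted distance at each candidate:
  S (5, 2): total = 615
  Q (1, 7): total = 709
  P (10, 10): total = 827
  R (12, 11): total = 1069
Minimum is at S with total 615 blocks.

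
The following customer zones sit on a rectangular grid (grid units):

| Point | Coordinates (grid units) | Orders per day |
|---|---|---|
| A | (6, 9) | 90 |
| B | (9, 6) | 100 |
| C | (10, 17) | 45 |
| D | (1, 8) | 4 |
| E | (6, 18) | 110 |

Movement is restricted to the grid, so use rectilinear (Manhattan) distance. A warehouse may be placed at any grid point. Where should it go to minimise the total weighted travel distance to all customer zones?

Manhattan distance separates: Σwᵢ(|x−xᵢ|+|y−yᵢ|) = Σwᵢ|x−xᵢ| + Σwᵢ|y−yᵢ|, so x and y are optimised independently as 1-D weighted medians.
Total weight W = 349; half = 174.5.
x-coordinate, sorted with cumulative weight:
  x=1 (D, w=4) cum 4
  x=6 (A, w=90) cum 94
  x=6 (E, w=110) cum 204  ← median
  x=9 (B, w=100) cum 304
  x=10 (C, w=45) cum 349
⇒ x* = 6
y-coordinate, sorted with cumulative weight:
  y=6 (B, w=100) cum 100
  y=8 (D, w=4) cum 104
  y=9 (A, w=90) cum 194  ← median
  y=17 (C, w=45) cum 239
  y=18 (E, w=110) cum 349
⇒ y* = 9

(6, 9)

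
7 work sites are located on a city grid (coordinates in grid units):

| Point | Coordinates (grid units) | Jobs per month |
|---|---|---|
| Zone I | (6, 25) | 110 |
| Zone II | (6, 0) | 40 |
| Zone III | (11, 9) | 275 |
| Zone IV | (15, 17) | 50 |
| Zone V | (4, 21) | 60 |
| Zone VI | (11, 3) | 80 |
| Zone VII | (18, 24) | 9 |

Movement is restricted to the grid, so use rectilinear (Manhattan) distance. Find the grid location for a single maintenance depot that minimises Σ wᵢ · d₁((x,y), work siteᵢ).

Manhattan distance separates: Σwᵢ(|x−xᵢ|+|y−yᵢ|) = Σwᵢ|x−xᵢ| + Σwᵢ|y−yᵢ|, so x and y are optimised independently as 1-D weighted medians.
Total weight W = 624; half = 312.
x-coordinate, sorted with cumulative weight:
  x=4 (Zone V, w=60) cum 60
  x=6 (Zone I, w=110) cum 170
  x=6 (Zone II, w=40) cum 210
  x=11 (Zone III, w=275) cum 485  ← median
  x=11 (Zone VI, w=80) cum 565
  x=15 (Zone IV, w=50) cum 615
  x=18 (Zone VII, w=9) cum 624
⇒ x* = 11
y-coordinate, sorted with cumulative weight:
  y=0 (Zone II, w=40) cum 40
  y=3 (Zone VI, w=80) cum 120
  y=9 (Zone III, w=275) cum 395  ← median
  y=17 (Zone IV, w=50) cum 445
  y=21 (Zone V, w=60) cum 505
  y=24 (Zone VII, w=9) cum 514
  y=25 (Zone I, w=110) cum 624
⇒ y* = 9

(11, 9)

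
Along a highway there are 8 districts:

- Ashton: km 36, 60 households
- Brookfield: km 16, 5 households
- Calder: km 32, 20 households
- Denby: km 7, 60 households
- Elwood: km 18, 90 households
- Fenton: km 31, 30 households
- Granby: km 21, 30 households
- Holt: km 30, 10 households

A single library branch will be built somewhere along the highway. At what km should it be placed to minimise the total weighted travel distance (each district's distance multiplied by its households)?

For a sum of weighted absolute distances on a line, the optimum is the weighted median (not the mean). Total weight W = 305; half-weight = 152.5.
Sort by position and accumulate weight:
  km 7 (Denby, w=60) → cum 60
  km 16 (Brookfield, w=5) → cum 65
  km 18 (Elwood, w=90) → cum 155  ≥ 152.5 → median here
  km 21 (Granby, w=30) → cum 185
  km 30 (Holt, w=10) → cum 195
  km 31 (Fenton, w=30) → cum 225
  km 32 (Calder, w=20) → cum 245
  km 36 (Ashton, w=60) → cum 305
Optimal location: km 18.

x = 18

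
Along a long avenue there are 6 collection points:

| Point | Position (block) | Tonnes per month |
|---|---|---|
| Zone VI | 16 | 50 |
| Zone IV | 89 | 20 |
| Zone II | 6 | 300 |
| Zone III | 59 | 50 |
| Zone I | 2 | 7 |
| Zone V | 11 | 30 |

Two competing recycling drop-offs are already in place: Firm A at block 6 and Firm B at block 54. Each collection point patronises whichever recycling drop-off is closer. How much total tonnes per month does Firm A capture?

The indifferent point is the midpoint (6+54)/2 = 30; collection points left of it (closer to Firm A at 6) go to Firm A, those right go to Firm B.
  Zone I at 2 (w=7) → Firm A
  Zone II at 6 (w=300) → Firm A
  Zone V at 11 (w=30) → Firm A
  Zone VI at 16 (w=50) → Firm A
  Zone III at 59 (w=50) → Firm B
  Zone IV at 89 (w=20) → Firm B
Firm A captures 387; Firm B captures 70.

387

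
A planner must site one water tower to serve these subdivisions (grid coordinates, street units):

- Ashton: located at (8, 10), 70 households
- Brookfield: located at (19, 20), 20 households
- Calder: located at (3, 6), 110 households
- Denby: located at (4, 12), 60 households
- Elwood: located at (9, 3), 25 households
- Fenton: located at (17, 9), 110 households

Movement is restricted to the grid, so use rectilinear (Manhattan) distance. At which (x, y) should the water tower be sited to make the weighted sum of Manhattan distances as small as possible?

Manhattan distance separates: Σwᵢ(|x−xᵢ|+|y−yᵢ|) = Σwᵢ|x−xᵢ| + Σwᵢ|y−yᵢ|, so x and y are optimised independently as 1-D weighted medians.
Total weight W = 395; half = 197.5.
x-coordinate, sorted with cumulative weight:
  x=3 (Calder, w=110) cum 110
  x=4 (Denby, w=60) cum 170
  x=8 (Ashton, w=70) cum 240  ← median
  x=9 (Elwood, w=25) cum 265
  x=17 (Fenton, w=110) cum 375
  x=19 (Brookfield, w=20) cum 395
⇒ x* = 8
y-coordinate, sorted with cumulative weight:
  y=3 (Elwood, w=25) cum 25
  y=6 (Calder, w=110) cum 135
  y=9 (Fenton, w=110) cum 245  ← median
  y=10 (Ashton, w=70) cum 315
  y=12 (Denby, w=60) cum 375
  y=20 (Brookfield, w=20) cum 395
⇒ y* = 9

(8, 9)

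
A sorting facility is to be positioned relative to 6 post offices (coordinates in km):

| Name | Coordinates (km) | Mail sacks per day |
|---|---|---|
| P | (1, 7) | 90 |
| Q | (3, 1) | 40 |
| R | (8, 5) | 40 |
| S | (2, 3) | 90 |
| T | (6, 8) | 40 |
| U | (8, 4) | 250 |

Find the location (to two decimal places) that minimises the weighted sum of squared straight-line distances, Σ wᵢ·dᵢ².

The minimiser of Σwᵢ‖p−pᵢ‖² is the weighted centroid p* = (Σwᵢpᵢ)/(Σwᵢ).
Σwᵢ = 550.
Σwᵢxᵢ = 90·1 + 40·3 + 40·8 + 90·2 + 40·6 + 250·8 = 2950.
Σwᵢyᵢ = 90·7 + 40·1 + 40·5 + 90·3 + 40·8 + 250·4 = 2460.
x* = 2950/550 = 5.36, y* = 2460/550 = 4.47.

(5.36, 4.47)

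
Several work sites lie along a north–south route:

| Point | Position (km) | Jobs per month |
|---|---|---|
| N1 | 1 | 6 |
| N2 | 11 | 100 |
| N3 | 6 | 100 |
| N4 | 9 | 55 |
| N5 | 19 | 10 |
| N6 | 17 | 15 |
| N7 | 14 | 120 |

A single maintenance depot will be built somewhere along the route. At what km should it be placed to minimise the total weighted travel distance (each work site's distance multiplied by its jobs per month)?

x = 11

For a sum of weighted absolute distances on a line, the optimum is the weighted median (not the mean). Total weight W = 406; half-weight = 203.
Sort by position and accumulate weight:
  km 1 (N1, w=6) → cum 6
  km 6 (N3, w=100) → cum 106
  km 9 (N4, w=55) → cum 161
  km 11 (N2, w=100) → cum 261  ≥ 203 → median here
  km 14 (N7, w=120) → cum 381
  km 17 (N6, w=15) → cum 396
  km 19 (N5, w=10) → cum 406
Optimal location: km 11.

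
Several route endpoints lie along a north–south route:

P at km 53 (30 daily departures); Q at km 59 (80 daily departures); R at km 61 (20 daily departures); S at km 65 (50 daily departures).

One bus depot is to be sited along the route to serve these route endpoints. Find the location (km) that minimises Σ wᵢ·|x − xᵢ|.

x = 59

For a sum of weighted absolute distances on a line, the optimum is the weighted median (not the mean). Total weight W = 180; half-weight = 90.
Sort by position and accumulate weight:
  km 53 (P, w=30) → cum 30
  km 59 (Q, w=80) → cum 110  ≥ 90 → median here
  km 61 (R, w=20) → cum 130
  km 65 (S, w=50) → cum 180
Optimal location: km 59.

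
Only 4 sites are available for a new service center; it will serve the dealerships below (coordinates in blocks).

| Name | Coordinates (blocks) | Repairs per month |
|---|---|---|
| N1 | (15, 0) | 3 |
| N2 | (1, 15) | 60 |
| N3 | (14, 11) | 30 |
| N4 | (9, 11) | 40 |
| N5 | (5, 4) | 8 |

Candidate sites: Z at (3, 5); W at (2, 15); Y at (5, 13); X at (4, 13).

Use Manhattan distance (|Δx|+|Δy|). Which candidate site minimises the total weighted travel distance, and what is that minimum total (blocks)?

Total weighted distance at each candidate:
  Z (3, 5): total = 1785
  W (2, 15): total = 1176
  Y (5, 13): total = 1071
  X (4, 13): total = 1092
Minimum is at Y with total 1071 blocks.

Y, total 1071 blocks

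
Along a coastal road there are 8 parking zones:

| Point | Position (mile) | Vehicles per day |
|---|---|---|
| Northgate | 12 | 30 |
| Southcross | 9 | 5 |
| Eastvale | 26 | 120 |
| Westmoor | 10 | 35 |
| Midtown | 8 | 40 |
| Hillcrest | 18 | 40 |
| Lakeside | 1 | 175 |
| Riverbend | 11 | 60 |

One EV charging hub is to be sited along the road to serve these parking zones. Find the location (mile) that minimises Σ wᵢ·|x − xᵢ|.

For a sum of weighted absolute distances on a line, the optimum is the weighted median (not the mean). Total weight W = 505; half-weight = 252.5.
Sort by position and accumulate weight:
  mile 1 (Lakeside, w=175) → cum 175
  mile 8 (Midtown, w=40) → cum 215
  mile 9 (Southcross, w=5) → cum 220
  mile 10 (Westmoor, w=35) → cum 255  ≥ 252.5 → median here
  mile 11 (Riverbend, w=60) → cum 315
  mile 12 (Northgate, w=30) → cum 345
  mile 18 (Hillcrest, w=40) → cum 385
  mile 26 (Eastvale, w=120) → cum 505
Optimal location: mile 10.

x = 10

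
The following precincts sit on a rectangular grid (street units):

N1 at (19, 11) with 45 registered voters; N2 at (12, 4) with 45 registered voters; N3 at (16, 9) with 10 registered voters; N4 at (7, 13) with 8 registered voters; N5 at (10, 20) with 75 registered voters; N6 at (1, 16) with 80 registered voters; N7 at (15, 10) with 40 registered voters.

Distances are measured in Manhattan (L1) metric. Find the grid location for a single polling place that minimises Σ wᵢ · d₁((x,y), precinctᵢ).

(10, 16)

Manhattan distance separates: Σwᵢ(|x−xᵢ|+|y−yᵢ|) = Σwᵢ|x−xᵢ| + Σwᵢ|y−yᵢ|, so x and y are optimised independently as 1-D weighted medians.
Total weight W = 303; half = 151.5.
x-coordinate, sorted with cumulative weight:
  x=1 (N6, w=80) cum 80
  x=7 (N4, w=8) cum 88
  x=10 (N5, w=75) cum 163  ← median
  x=12 (N2, w=45) cum 208
  x=15 (N7, w=40) cum 248
  x=16 (N3, w=10) cum 258
  x=19 (N1, w=45) cum 303
⇒ x* = 10
y-coordinate, sorted with cumulative weight:
  y=4 (N2, w=45) cum 45
  y=9 (N3, w=10) cum 55
  y=10 (N7, w=40) cum 95
  y=11 (N1, w=45) cum 140
  y=13 (N4, w=8) cum 148
  y=16 (N6, w=80) cum 228  ← median
  y=20 (N5, w=75) cum 303
⇒ y* = 16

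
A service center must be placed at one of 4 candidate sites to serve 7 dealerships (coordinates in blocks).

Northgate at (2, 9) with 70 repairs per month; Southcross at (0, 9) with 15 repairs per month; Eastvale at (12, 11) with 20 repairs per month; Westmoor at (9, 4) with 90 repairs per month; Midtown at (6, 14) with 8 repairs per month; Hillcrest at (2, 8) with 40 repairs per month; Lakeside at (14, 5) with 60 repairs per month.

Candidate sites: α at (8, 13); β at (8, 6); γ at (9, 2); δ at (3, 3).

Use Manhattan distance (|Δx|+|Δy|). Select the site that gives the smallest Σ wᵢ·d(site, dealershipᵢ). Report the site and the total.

β, total 2065 blocks

Total weighted distance at each candidate:
  α (8, 13): total = 3204
  β (8, 6): total = 2065
  γ (9, 2): total = 2760
  δ (3, 3): total = 2727
Minimum is at β with total 2065 blocks.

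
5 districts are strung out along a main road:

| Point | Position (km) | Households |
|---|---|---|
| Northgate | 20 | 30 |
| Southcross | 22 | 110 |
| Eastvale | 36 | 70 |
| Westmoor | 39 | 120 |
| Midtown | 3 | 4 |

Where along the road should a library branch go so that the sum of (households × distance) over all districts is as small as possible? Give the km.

x = 36

For a sum of weighted absolute distances on a line, the optimum is the weighted median (not the mean). Total weight W = 334; half-weight = 167.
Sort by position and accumulate weight:
  km 3 (Midtown, w=4) → cum 4
  km 20 (Northgate, w=30) → cum 34
  km 22 (Southcross, w=110) → cum 144
  km 36 (Eastvale, w=70) → cum 214  ≥ 167 → median here
  km 39 (Westmoor, w=120) → cum 334
Optimal location: km 36.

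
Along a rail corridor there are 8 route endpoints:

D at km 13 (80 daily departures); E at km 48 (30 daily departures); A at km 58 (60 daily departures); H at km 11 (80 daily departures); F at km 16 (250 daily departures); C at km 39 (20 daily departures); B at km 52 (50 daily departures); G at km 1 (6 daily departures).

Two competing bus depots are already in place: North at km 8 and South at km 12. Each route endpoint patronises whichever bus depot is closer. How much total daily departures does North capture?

The indifferent point is the midpoint (8+12)/2 = 10; route endpoints left of it (closer to North at 8) go to North, those right go to South.
  G at 1 (w=6) → North
  H at 11 (w=80) → South
  D at 13 (w=80) → South
  F at 16 (w=250) → South
  C at 39 (w=20) → South
  E at 48 (w=30) → South
  B at 52 (w=50) → South
  A at 58 (w=60) → South
North captures 6; South captures 570.

6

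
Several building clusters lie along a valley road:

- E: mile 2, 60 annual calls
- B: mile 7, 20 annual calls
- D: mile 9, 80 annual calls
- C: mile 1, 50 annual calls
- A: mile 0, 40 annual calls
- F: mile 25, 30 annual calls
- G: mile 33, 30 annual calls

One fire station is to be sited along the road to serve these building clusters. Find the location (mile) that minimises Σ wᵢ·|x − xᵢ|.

For a sum of weighted absolute distances on a line, the optimum is the weighted median (not the mean). Total weight W = 310; half-weight = 155.
Sort by position and accumulate weight:
  mile 0 (A, w=40) → cum 40
  mile 1 (C, w=50) → cum 90
  mile 2 (E, w=60) → cum 150
  mile 7 (B, w=20) → cum 170  ≥ 155 → median here
  mile 9 (D, w=80) → cum 250
  mile 25 (F, w=30) → cum 280
  mile 33 (G, w=30) → cum 310
Optimal location: mile 7.

x = 7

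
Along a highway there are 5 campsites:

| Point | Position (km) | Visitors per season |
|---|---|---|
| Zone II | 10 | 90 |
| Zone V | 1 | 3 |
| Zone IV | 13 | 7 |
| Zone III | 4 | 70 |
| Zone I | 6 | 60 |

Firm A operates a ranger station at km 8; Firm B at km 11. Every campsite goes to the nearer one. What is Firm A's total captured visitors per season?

133

The indifferent point is the midpoint (8+11)/2 = 9.5; campsites left of it (closer to Firm A at 8) go to Firm A, those right go to Firm B.
  Zone V at 1 (w=3) → Firm A
  Zone III at 4 (w=70) → Firm A
  Zone I at 6 (w=60) → Firm A
  Zone II at 10 (w=90) → Firm B
  Zone IV at 13 (w=7) → Firm B
Firm A captures 133; Firm B captures 97.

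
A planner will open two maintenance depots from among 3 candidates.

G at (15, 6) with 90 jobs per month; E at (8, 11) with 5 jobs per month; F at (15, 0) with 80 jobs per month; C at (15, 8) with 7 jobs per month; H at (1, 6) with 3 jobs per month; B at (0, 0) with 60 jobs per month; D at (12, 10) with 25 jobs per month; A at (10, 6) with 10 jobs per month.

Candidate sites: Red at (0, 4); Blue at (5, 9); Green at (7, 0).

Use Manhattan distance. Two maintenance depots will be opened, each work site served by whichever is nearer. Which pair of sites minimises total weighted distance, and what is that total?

{Blue, Green}, total 2633

Evaluate every pair (each demand assigned to the nearer of the two):
  {Blue, Green}: total = 2633
  {Red, Green}: total = 2786
  {Red, Blue}: total = 3321
Best pair: {Blue, Green} with total 2633.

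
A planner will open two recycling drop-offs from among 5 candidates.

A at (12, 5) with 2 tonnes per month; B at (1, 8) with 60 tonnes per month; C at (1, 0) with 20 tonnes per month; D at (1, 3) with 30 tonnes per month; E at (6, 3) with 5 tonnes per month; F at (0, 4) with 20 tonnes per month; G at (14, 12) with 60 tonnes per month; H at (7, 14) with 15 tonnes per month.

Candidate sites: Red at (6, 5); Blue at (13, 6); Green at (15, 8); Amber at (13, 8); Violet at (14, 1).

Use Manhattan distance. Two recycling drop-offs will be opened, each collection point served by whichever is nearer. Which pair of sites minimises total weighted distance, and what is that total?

Evaluate every pair (each demand assigned to the nearer of the two):
  {Red, Amber}: total = 1498
  {Red, Green}: total = 1502
  {Red, Blue}: total = 1614
  {Red, Violet}: total = 1862
  {Amber, Violet}: total = 2328
  {Blue, Amber}: total = 2364
  {Green, Violet}: total = 2482
  {Blue, Green}: total = 2514
  {Green, Amber}: total = 2518
  {Blue, Violet}: total = 2554
Best pair: {Red, Amber} with total 1498.

{Red, Amber}, total 1498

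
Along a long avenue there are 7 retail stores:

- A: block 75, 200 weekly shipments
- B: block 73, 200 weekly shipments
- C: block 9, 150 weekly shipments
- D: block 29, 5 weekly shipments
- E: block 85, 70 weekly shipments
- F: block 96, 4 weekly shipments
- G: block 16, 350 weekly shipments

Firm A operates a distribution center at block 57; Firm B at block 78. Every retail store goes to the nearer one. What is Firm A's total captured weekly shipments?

505

The indifferent point is the midpoint (57+78)/2 = 67.5; retail stores left of it (closer to Firm A at 57) go to Firm A, those right go to Firm B.
  C at 9 (w=150) → Firm A
  G at 16 (w=350) → Firm A
  D at 29 (w=5) → Firm A
  B at 73 (w=200) → Firm B
  A at 75 (w=200) → Firm B
  E at 85 (w=70) → Firm B
  F at 96 (w=4) → Firm B
Firm A captures 505; Firm B captures 474.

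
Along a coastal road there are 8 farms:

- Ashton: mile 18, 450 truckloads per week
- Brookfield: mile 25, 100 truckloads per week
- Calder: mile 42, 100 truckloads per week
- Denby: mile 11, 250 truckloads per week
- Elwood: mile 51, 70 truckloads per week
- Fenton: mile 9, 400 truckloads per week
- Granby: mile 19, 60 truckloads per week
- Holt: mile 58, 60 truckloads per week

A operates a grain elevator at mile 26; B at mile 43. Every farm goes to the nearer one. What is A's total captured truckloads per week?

1260

The indifferent point is the midpoint (26+43)/2 = 34.5; farms left of it (closer to A at 26) go to A, those right go to B.
  Fenton at 9 (w=400) → A
  Denby at 11 (w=250) → A
  Ashton at 18 (w=450) → A
  Granby at 19 (w=60) → A
  Brookfield at 25 (w=100) → A
  Calder at 42 (w=100) → B
  Elwood at 51 (w=70) → B
  Holt at 58 (w=60) → B
A captures 1260; B captures 230.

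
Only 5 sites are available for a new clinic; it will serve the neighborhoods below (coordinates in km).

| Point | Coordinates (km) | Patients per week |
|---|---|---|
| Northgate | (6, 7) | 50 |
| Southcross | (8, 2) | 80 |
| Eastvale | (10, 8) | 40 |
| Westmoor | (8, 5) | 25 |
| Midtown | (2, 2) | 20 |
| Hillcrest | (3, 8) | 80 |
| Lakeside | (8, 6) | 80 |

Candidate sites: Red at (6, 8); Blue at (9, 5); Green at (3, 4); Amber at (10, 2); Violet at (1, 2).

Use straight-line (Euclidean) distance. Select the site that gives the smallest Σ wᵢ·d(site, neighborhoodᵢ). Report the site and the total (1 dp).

Total weighted distance at each candidate:
  Red (6, 8): total = 1416.6
  Blue (9, 5): total = 1386.9
  Green (3, 4): total = 1888.4
  Amber (10, 2): total = 2065.6
  Violet (1, 2): total = 2707.6
Minimum is at Blue with total 1386.9 km.

Blue, total 1386.9 km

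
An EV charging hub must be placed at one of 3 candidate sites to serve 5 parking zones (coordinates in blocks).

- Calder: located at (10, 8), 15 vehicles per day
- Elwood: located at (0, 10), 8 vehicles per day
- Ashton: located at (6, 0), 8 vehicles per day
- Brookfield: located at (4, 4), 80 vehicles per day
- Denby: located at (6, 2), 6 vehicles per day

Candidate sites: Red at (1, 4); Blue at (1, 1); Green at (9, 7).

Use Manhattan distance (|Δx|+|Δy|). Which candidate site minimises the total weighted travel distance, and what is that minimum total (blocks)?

Total weighted distance at each candidate:
  Red (1, 4): total = 605
  Blue (1, 1): total = 884
  Green (9, 7): total = 894
Minimum is at Red with total 605 blocks.

Red, total 605 blocks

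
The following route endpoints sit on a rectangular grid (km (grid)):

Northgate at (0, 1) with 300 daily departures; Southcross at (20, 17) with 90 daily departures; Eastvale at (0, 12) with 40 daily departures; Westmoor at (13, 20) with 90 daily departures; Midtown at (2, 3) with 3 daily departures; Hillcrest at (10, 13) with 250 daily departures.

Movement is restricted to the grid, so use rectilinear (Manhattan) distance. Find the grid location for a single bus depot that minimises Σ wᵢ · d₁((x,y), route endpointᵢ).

Manhattan distance separates: Σwᵢ(|x−xᵢ|+|y−yᵢ|) = Σwᵢ|x−xᵢ| + Σwᵢ|y−yᵢ|, so x and y are optimised independently as 1-D weighted medians.
Total weight W = 773; half = 386.5.
x-coordinate, sorted with cumulative weight:
  x=0 (Northgate, w=300) cum 300
  x=0 (Eastvale, w=40) cum 340
  x=2 (Midtown, w=3) cum 343
  x=10 (Hillcrest, w=250) cum 593  ← median
  x=13 (Westmoor, w=90) cum 683
  x=20 (Southcross, w=90) cum 773
⇒ x* = 10
y-coordinate, sorted with cumulative weight:
  y=1 (Northgate, w=300) cum 300
  y=3 (Midtown, w=3) cum 303
  y=12 (Eastvale, w=40) cum 343
  y=13 (Hillcrest, w=250) cum 593  ← median
  y=17 (Southcross, w=90) cum 683
  y=20 (Westmoor, w=90) cum 773
⇒ y* = 13

(10, 13)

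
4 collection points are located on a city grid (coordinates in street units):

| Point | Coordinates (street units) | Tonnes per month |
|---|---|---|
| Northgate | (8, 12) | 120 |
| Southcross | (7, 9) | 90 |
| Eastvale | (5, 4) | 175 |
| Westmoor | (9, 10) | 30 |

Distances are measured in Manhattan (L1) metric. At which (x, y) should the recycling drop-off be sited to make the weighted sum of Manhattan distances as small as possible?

Manhattan distance separates: Σwᵢ(|x−xᵢ|+|y−yᵢ|) = Σwᵢ|x−xᵢ| + Σwᵢ|y−yᵢ|, so x and y are optimised independently as 1-D weighted medians.
Total weight W = 415; half = 207.5.
x-coordinate, sorted with cumulative weight:
  x=5 (Eastvale, w=175) cum 175
  x=7 (Southcross, w=90) cum 265  ← median
  x=8 (Northgate, w=120) cum 385
  x=9 (Westmoor, w=30) cum 415
⇒ x* = 7
y-coordinate, sorted with cumulative weight:
  y=4 (Eastvale, w=175) cum 175
  y=9 (Southcross, w=90) cum 265  ← median
  y=10 (Westmoor, w=30) cum 295
  y=12 (Northgate, w=120) cum 415
⇒ y* = 9

(7, 9)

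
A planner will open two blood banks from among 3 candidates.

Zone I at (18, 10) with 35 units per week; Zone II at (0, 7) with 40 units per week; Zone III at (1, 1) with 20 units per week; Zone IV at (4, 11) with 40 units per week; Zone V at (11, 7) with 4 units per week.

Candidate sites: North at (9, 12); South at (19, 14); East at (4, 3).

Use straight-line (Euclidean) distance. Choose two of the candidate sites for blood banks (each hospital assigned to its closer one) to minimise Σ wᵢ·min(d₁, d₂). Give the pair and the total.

Evaluate every pair (each demand assigned to the nearer of the two):
  {South, East}: total = 794.9
  {North, East}: total = 846.6
  {North, South}: total = 1053.7
Best pair: {South, East} with total 794.9.

{South, East}, total 794.9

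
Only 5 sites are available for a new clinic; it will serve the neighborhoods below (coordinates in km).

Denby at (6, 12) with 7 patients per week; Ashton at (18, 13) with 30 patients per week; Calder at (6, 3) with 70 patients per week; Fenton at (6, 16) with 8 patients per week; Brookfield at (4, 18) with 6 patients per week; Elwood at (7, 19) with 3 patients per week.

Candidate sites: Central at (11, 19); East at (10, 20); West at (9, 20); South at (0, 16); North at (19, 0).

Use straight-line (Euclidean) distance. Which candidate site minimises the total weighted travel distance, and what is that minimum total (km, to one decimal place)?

Central, total 1611.3 km

Total weighted distance at each candidate:
  Central (11, 19): total = 1611.3
  East (10, 20): total = 1696.7
  West (9, 20): total = 1689.3
  South (0, 16): total = 1697.9
  North (19, 0): total = 1821.8
Minimum is at Central with total 1611.3 km.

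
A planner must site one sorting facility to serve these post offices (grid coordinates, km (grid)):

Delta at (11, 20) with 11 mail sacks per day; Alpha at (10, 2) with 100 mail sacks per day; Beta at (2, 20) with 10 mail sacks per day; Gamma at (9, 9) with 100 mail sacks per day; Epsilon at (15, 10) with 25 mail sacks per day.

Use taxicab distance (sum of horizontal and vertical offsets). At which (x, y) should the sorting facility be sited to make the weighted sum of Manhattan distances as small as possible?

(10, 9)

Manhattan distance separates: Σwᵢ(|x−xᵢ|+|y−yᵢ|) = Σwᵢ|x−xᵢ| + Σwᵢ|y−yᵢ|, so x and y are optimised independently as 1-D weighted medians.
Total weight W = 246; half = 123.
x-coordinate, sorted with cumulative weight:
  x=2 (Beta, w=10) cum 10
  x=9 (Gamma, w=100) cum 110
  x=10 (Alpha, w=100) cum 210  ← median
  x=11 (Delta, w=11) cum 221
  x=15 (Epsilon, w=25) cum 246
⇒ x* = 10
y-coordinate, sorted with cumulative weight:
  y=2 (Alpha, w=100) cum 100
  y=9 (Gamma, w=100) cum 200  ← median
  y=10 (Epsilon, w=25) cum 225
  y=20 (Delta, w=11) cum 236
  y=20 (Beta, w=10) cum 246
⇒ y* = 9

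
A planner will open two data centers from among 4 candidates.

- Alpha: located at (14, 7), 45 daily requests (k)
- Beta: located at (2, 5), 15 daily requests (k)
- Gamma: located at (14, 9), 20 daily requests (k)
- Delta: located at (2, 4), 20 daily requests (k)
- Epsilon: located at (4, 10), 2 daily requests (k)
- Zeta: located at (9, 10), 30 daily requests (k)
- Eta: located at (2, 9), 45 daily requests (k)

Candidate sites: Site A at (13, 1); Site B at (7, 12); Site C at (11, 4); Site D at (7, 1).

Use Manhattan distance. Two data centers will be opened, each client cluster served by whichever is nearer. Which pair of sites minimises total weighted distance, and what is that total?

{Site B, Site C}, total 1250

Evaluate every pair (each demand assigned to the nearer of the two):
  {Site B, Site C}: total = 1250
  {Site A, Site B}: total = 1425
  {Site B, Site D}: total = 1525
  {Site C, Site D}: total = 1574
  {Site A, Site C}: total = 1656
  {Site A, Site D}: total = 1729
Best pair: {Site B, Site C} with total 1250.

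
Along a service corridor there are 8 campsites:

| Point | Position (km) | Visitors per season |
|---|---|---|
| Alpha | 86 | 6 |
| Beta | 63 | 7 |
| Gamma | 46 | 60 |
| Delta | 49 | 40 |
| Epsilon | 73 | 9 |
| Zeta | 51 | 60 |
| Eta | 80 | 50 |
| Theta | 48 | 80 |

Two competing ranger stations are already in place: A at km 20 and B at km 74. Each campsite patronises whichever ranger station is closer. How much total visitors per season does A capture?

The indifferent point is the midpoint (20+74)/2 = 47; campsites left of it (closer to A at 20) go to A, those right go to B.
  Gamma at 46 (w=60) → A
  Theta at 48 (w=80) → B
  Delta at 49 (w=40) → B
  Zeta at 51 (w=60) → B
  Beta at 63 (w=7) → B
  Epsilon at 73 (w=9) → B
  Eta at 80 (w=50) → B
  Alpha at 86 (w=6) → B
A captures 60; B captures 252.

60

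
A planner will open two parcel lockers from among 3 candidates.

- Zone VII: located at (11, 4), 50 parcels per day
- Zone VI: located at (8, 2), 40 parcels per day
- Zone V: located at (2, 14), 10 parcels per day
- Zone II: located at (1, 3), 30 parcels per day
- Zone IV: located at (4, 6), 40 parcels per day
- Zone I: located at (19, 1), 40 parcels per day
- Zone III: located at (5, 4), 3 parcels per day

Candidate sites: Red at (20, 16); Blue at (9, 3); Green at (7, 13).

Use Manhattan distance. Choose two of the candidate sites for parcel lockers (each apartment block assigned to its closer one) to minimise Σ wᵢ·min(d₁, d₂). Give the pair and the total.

{Blue, Green}, total 1345

Evaluate every pair (each demand assigned to the nearer of the two):
  {Blue, Green}: total = 1345
  {Red, Blue}: total = 1465
  {Red, Green}: total = 2743
Best pair: {Blue, Green} with total 1345.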